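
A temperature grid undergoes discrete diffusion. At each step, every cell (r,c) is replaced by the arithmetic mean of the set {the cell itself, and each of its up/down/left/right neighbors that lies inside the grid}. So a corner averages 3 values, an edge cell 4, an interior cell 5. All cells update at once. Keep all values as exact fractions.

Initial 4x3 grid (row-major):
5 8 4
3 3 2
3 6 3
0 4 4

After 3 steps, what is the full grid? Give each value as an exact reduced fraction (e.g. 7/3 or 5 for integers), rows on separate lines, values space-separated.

Answer: 4867/1080 5287/1200 9379/2160
14191/3600 8197/2000 28207/7200
6233/1800 7067/2000 26707/7200
1697/540 8159/2400 7573/2160

Derivation:
After step 1:
  16/3 5 14/3
  7/2 22/5 3
  3 19/5 15/4
  7/3 7/2 11/3
After step 2:
  83/18 97/20 38/9
  487/120 197/50 949/240
  379/120 369/100 853/240
  53/18 133/40 131/36
After step 3:
  4867/1080 5287/1200 9379/2160
  14191/3600 8197/2000 28207/7200
  6233/1800 7067/2000 26707/7200
  1697/540 8159/2400 7573/2160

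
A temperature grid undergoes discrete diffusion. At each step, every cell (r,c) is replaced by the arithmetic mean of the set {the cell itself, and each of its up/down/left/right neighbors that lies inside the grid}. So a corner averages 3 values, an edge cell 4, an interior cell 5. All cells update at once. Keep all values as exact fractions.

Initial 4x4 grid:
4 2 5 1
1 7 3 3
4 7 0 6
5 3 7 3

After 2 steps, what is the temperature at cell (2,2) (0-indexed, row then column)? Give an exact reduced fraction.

Answer: 373/100

Derivation:
Step 1: cell (2,2) = 23/5
Step 2: cell (2,2) = 373/100
Full grid after step 2:
  65/18 163/48 277/80 3
  175/48 203/50 91/25 257/80
  329/80 451/100 373/100 971/240
  55/12 339/80 1121/240 139/36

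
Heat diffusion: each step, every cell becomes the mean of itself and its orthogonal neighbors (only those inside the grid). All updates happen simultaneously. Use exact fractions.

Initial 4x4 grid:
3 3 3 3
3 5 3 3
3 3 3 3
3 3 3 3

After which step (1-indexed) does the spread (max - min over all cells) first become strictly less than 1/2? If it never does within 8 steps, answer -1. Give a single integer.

Step 1: max=7/2, min=3, spread=1/2
Step 2: max=86/25, min=3, spread=11/25
  -> spread < 1/2 first at step 2
Step 3: max=3967/1200, min=3, spread=367/1200
Step 4: max=17771/5400, min=913/300, spread=1337/5400
Step 5: max=527669/162000, min=27469/9000, spread=33227/162000
Step 6: max=15794327/4860000, min=166049/54000, spread=849917/4860000
Step 7: max=471114347/145800000, min=2498533/810000, spread=21378407/145800000
Step 8: max=14088462371/4374000000, min=752688343/243000000, spread=540072197/4374000000

Answer: 2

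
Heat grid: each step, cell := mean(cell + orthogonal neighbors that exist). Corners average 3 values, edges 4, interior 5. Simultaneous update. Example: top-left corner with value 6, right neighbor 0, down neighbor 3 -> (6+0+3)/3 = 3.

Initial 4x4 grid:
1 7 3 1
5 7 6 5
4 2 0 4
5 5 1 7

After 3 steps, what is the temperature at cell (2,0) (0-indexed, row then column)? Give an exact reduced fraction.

Step 1: cell (2,0) = 4
Step 2: cell (2,0) = 991/240
Step 3: cell (2,0) = 29461/7200
Full grid after step 3:
  1213/270 31247/7200 9869/2400 923/240
  31277/7200 641/150 7919/2000 1529/400
  29461/7200 23413/6000 3663/1000 1473/400
  8491/2160 6619/1800 2137/600 427/120

Answer: 29461/7200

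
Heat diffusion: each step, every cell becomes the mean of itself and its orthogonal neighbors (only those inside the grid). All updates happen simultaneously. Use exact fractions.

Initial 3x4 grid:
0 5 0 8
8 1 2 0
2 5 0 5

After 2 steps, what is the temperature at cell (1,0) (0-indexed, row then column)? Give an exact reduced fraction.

Step 1: cell (1,0) = 11/4
Step 2: cell (1,0) = 977/240
Full grid after step 2:
  103/36 827/240 511/240 61/18
  977/240 221/100 153/50 521/240
  13/4 71/20 109/60 101/36

Answer: 977/240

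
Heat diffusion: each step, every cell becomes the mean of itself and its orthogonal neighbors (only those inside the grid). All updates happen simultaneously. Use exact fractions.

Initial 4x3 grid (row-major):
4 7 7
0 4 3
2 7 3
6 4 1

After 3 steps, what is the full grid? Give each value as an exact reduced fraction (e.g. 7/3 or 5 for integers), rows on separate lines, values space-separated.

After step 1:
  11/3 11/2 17/3
  5/2 21/5 17/4
  15/4 4 7/2
  4 9/2 8/3
After step 2:
  35/9 571/120 185/36
  847/240 409/100 1057/240
  57/16 399/100 173/48
  49/12 91/24 32/9
After step 3:
  8767/2160 32177/7200 10297/2160
  27127/7200 12463/3000 31027/7200
  3033/800 11423/3000 27997/7200
  61/16 27757/7200 1577/432

Answer: 8767/2160 32177/7200 10297/2160
27127/7200 12463/3000 31027/7200
3033/800 11423/3000 27997/7200
61/16 27757/7200 1577/432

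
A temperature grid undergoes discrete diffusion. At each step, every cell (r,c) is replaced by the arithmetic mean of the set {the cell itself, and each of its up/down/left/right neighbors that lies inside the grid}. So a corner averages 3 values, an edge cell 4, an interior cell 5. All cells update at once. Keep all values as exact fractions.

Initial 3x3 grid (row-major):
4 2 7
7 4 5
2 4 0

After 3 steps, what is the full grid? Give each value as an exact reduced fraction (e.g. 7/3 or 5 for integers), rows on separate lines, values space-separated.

After step 1:
  13/3 17/4 14/3
  17/4 22/5 4
  13/3 5/2 3
After step 2:
  77/18 353/80 155/36
  1039/240 97/25 241/60
  133/36 427/120 19/6
After step 3:
  4687/1080 20251/4800 9169/2160
  58253/14400 6059/1500 1729/450
  8339/2160 25739/7200 1289/360

Answer: 4687/1080 20251/4800 9169/2160
58253/14400 6059/1500 1729/450
8339/2160 25739/7200 1289/360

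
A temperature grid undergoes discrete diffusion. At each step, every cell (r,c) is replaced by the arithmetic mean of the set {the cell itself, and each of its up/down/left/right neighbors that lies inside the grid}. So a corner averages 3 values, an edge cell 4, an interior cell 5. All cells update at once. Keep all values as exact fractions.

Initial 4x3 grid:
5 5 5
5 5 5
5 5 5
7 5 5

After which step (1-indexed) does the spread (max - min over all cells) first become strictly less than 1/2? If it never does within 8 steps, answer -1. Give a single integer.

Step 1: max=17/3, min=5, spread=2/3
Step 2: max=50/9, min=5, spread=5/9
Step 3: max=581/108, min=5, spread=41/108
  -> spread < 1/2 first at step 3
Step 4: max=69017/12960, min=5, spread=4217/12960
Step 5: max=4097149/777600, min=18079/3600, spread=38417/155520
Step 6: max=244480211/46656000, min=362597/72000, spread=1903471/9331200
Step 7: max=14597789089/2799360000, min=10915759/2160000, spread=18038617/111974400
Step 8: max=873076182851/167961600000, min=984926759/194400000, spread=883978523/6718464000

Answer: 3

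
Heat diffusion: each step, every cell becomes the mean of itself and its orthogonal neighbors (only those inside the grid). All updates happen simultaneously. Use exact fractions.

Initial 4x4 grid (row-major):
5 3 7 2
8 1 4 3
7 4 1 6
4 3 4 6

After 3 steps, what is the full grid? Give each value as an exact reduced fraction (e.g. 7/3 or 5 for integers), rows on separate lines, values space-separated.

Answer: 257/54 952/225 79/20 2749/720
4183/900 6359/1500 7503/2000 125/32
419/90 24079/6000 1478/375 28397/7200
9517/2160 6011/1440 28247/7200 2267/540

Derivation:
After step 1:
  16/3 4 4 4
  21/4 4 16/5 15/4
  23/4 16/5 19/5 4
  14/3 15/4 7/2 16/3
After step 2:
  175/36 13/3 19/5 47/12
  61/12 393/100 15/4 299/80
  283/60 41/10 177/50 1013/240
  85/18 907/240 983/240 77/18
After step 3:
  257/54 952/225 79/20 2749/720
  4183/900 6359/1500 7503/2000 125/32
  419/90 24079/6000 1478/375 28397/7200
  9517/2160 6011/1440 28247/7200 2267/540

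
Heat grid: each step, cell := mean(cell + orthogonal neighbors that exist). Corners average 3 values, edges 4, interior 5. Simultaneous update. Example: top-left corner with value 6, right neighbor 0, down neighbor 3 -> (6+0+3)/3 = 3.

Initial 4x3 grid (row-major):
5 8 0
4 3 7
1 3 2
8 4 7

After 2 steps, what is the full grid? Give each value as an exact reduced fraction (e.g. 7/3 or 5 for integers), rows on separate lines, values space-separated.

After step 1:
  17/3 4 5
  13/4 5 3
  4 13/5 19/4
  13/3 11/2 13/3
After step 2:
  155/36 59/12 4
  215/48 357/100 71/16
  851/240 437/100 881/240
  83/18 503/120 175/36

Answer: 155/36 59/12 4
215/48 357/100 71/16
851/240 437/100 881/240
83/18 503/120 175/36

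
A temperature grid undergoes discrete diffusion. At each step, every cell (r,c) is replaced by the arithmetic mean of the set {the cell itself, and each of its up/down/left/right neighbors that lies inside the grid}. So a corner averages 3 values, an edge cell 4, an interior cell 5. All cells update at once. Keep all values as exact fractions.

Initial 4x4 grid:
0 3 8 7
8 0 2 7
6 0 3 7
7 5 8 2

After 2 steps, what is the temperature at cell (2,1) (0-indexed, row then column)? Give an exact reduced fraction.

Answer: 393/100

Derivation:
Step 1: cell (2,1) = 14/5
Step 2: cell (2,1) = 393/100
Full grid after step 2:
  119/36 841/240 229/48 217/36
  901/240 313/100 427/100 131/24
  351/80 393/100 401/100 121/24
  65/12 183/40 115/24 179/36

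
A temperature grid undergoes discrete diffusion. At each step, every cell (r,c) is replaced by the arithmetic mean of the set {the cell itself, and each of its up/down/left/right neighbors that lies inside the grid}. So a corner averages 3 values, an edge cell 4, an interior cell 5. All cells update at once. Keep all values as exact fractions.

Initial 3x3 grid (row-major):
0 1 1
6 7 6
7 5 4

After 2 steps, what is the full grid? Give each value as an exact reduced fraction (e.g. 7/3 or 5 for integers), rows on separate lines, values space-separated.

After step 1:
  7/3 9/4 8/3
  5 5 9/2
  6 23/4 5
After step 2:
  115/36 49/16 113/36
  55/12 9/2 103/24
  67/12 87/16 61/12

Answer: 115/36 49/16 113/36
55/12 9/2 103/24
67/12 87/16 61/12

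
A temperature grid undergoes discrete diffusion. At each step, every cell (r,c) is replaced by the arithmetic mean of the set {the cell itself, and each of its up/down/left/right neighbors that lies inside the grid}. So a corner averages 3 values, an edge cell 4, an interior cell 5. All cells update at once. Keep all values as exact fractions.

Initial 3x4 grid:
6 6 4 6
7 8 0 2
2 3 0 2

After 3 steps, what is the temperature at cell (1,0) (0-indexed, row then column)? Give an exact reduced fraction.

Answer: 72367/14400

Derivation:
Step 1: cell (1,0) = 23/4
Step 2: cell (1,0) = 1253/240
Step 3: cell (1,0) = 72367/14400
Full grid after step 3:
  11903/2160 4507/900 301/75 1243/360
  72367/14400 25703/6000 2491/750 19661/7200
  3091/720 4301/1200 9223/3600 293/135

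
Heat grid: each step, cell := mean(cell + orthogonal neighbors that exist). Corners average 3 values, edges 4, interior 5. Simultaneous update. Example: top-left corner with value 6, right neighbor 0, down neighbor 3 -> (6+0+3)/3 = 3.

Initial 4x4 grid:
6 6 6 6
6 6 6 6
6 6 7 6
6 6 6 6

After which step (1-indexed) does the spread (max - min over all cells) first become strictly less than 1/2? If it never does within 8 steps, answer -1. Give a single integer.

Step 1: max=25/4, min=6, spread=1/4
  -> spread < 1/2 first at step 1
Step 2: max=311/50, min=6, spread=11/50
Step 3: max=14767/2400, min=6, spread=367/2400
Step 4: max=66371/10800, min=3613/600, spread=1337/10800
Step 5: max=1985669/324000, min=108469/18000, spread=33227/324000
Step 6: max=59534327/9720000, min=652049/108000, spread=849917/9720000
Step 7: max=1783314347/291600000, min=9788533/1620000, spread=21378407/291600000
Step 8: max=53454462371/8748000000, min=2939688343/486000000, spread=540072197/8748000000

Answer: 1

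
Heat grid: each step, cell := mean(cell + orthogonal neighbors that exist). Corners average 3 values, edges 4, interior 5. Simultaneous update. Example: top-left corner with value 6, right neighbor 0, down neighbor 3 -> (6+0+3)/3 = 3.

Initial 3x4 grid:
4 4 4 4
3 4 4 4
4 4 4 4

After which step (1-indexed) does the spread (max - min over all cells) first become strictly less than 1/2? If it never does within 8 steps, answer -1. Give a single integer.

Answer: 1

Derivation:
Step 1: max=4, min=11/3, spread=1/3
  -> spread < 1/2 first at step 1
Step 2: max=4, min=893/240, spread=67/240
Step 3: max=4, min=8203/2160, spread=437/2160
Step 4: max=3991/1000, min=3298469/864000, spread=29951/172800
Step 5: max=13421/3375, min=29888179/7776000, spread=206761/1555200
Step 6: max=21434329/5400000, min=11985404429/3110400000, spread=14430763/124416000
Step 7: max=1710347273/432000000, min=721388258311/186624000000, spread=139854109/1492992000
Step 8: max=153668771023/38880000000, min=43367288109749/11197440000000, spread=7114543559/89579520000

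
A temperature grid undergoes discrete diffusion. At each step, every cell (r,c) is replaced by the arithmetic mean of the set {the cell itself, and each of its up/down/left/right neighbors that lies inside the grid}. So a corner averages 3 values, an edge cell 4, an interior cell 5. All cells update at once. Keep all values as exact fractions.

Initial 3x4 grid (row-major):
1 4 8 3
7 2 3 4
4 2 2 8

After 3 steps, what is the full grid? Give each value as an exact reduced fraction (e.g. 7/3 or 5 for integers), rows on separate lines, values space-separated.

After step 1:
  4 15/4 9/2 5
  7/2 18/5 19/5 9/2
  13/3 5/2 15/4 14/3
After step 2:
  15/4 317/80 341/80 14/3
  463/120 343/100 403/100 539/120
  31/9 851/240 883/240 155/36
After step 3:
  2777/720 3081/800 10153/2400 3221/720
  26069/7200 1412/375 1492/375 31489/7200
  7811/2160 25379/7200 28009/7200 8983/2160

Answer: 2777/720 3081/800 10153/2400 3221/720
26069/7200 1412/375 1492/375 31489/7200
7811/2160 25379/7200 28009/7200 8983/2160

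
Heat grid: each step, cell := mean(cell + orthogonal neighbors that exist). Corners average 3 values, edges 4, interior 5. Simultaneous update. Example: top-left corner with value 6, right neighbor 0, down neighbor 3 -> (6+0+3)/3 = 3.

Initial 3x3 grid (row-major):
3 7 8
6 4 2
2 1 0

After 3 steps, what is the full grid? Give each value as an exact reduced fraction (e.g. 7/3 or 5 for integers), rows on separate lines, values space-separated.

After step 1:
  16/3 11/2 17/3
  15/4 4 7/2
  3 7/4 1
After step 2:
  175/36 41/8 44/9
  193/48 37/10 85/24
  17/6 39/16 25/12
After step 3:
  2017/432 743/160 122/27
  11099/2880 753/200 5117/1440
  223/72 2653/960 43/16

Answer: 2017/432 743/160 122/27
11099/2880 753/200 5117/1440
223/72 2653/960 43/16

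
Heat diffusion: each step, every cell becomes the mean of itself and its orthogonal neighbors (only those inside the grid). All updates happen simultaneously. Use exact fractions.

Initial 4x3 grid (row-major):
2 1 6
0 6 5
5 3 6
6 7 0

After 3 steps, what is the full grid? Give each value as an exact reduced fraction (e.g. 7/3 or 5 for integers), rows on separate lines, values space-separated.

Answer: 199/72 17201/4800 23/6
8473/2400 7119/2000 10523/2400
3121/800 3349/750 29939/7200
3353/720 3883/900 9809/2160

Derivation:
After step 1:
  1 15/4 4
  13/4 3 23/4
  7/2 27/5 7/2
  6 4 13/3
After step 2:
  8/3 47/16 9/2
  43/16 423/100 65/16
  363/80 97/25 1139/240
  9/2 74/15 71/18
After step 3:
  199/72 17201/4800 23/6
  8473/2400 7119/2000 10523/2400
  3121/800 3349/750 29939/7200
  3353/720 3883/900 9809/2160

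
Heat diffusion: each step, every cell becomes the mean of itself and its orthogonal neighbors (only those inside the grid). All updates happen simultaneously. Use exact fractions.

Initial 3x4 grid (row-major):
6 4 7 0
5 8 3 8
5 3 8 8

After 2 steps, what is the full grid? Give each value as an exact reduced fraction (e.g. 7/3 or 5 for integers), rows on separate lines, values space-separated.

After step 1:
  5 25/4 7/2 5
  6 23/5 34/5 19/4
  13/3 6 11/2 8
After step 2:
  23/4 387/80 431/80 53/12
  299/60 593/100 503/100 491/80
  49/9 613/120 263/40 73/12

Answer: 23/4 387/80 431/80 53/12
299/60 593/100 503/100 491/80
49/9 613/120 263/40 73/12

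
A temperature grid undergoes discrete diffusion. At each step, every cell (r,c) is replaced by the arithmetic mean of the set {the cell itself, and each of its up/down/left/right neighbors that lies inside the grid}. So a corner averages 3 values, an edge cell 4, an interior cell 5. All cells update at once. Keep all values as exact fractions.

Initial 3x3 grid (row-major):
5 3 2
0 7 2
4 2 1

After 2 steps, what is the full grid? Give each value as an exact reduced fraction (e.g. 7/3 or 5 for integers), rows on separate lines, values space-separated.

After step 1:
  8/3 17/4 7/3
  4 14/5 3
  2 7/2 5/3
After step 2:
  131/36 241/80 115/36
  43/15 351/100 49/20
  19/6 299/120 49/18

Answer: 131/36 241/80 115/36
43/15 351/100 49/20
19/6 299/120 49/18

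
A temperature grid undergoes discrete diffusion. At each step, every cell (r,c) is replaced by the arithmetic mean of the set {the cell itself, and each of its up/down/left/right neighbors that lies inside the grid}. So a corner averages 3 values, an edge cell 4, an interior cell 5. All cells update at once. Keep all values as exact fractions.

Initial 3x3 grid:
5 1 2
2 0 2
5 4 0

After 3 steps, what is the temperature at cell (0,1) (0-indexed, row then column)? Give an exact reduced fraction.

Answer: 7339/3600

Derivation:
Step 1: cell (0,1) = 2
Step 2: cell (0,1) = 61/30
Step 3: cell (0,1) = 7339/3600
Full grid after step 3:
  1327/540 7339/3600 937/540
  9289/3600 4349/2000 6239/3600
  5893/2160 32981/14400 1391/720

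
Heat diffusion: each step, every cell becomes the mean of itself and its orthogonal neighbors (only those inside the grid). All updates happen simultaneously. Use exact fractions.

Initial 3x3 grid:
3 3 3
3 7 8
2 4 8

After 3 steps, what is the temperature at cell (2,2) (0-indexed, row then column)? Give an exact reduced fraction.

Step 1: cell (2,2) = 20/3
Step 2: cell (2,2) = 221/36
Step 3: cell (2,2) = 2423/432
Full grid after step 3:
  61/16 3187/720 1075/216
  3881/960 2813/600 7849/1440
  38/9 14413/2880 2423/432

Answer: 2423/432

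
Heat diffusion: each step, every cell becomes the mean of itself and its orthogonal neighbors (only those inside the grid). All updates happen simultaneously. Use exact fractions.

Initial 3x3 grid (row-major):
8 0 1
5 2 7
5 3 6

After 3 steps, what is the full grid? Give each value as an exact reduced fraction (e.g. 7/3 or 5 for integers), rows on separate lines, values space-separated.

Answer: 8339/2160 17141/4800 7399/2160
932/225 23401/6000 4579/1200
584/135 15287/3600 2261/540

Derivation:
After step 1:
  13/3 11/4 8/3
  5 17/5 4
  13/3 4 16/3
After step 2:
  145/36 263/80 113/36
  64/15 383/100 77/20
  40/9 64/15 40/9
After step 3:
  8339/2160 17141/4800 7399/2160
  932/225 23401/6000 4579/1200
  584/135 15287/3600 2261/540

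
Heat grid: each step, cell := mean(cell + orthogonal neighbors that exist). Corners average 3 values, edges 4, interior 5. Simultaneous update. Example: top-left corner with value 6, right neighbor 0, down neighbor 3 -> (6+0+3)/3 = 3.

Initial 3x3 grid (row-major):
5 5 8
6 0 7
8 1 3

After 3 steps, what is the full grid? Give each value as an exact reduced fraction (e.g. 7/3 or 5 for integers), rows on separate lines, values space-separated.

Answer: 10553/2160 11561/2400 673/135
64591/14400 26917/6000 31883/7200
1027/240 7177/1800 4409/1080

Derivation:
After step 1:
  16/3 9/2 20/3
  19/4 19/5 9/2
  5 3 11/3
After step 2:
  175/36 203/40 47/9
  1133/240 411/100 559/120
  17/4 58/15 67/18
After step 3:
  10553/2160 11561/2400 673/135
  64591/14400 26917/6000 31883/7200
  1027/240 7177/1800 4409/1080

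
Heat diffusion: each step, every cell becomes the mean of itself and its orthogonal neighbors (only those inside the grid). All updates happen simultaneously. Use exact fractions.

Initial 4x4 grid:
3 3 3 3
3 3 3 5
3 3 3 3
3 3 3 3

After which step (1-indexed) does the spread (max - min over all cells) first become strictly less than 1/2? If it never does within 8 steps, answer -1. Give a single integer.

Answer: 3

Derivation:
Step 1: max=11/3, min=3, spread=2/3
Step 2: max=211/60, min=3, spread=31/60
Step 3: max=1831/540, min=3, spread=211/540
  -> spread < 1/2 first at step 3
Step 4: max=178843/54000, min=3, spread=16843/54000
Step 5: max=1596643/486000, min=13579/4500, spread=130111/486000
Step 6: max=47382367/14580000, min=817159/270000, spread=3255781/14580000
Step 7: max=1412553691/437400000, min=821107/270000, spread=82360351/437400000
Step 8: max=42117316891/13122000000, min=148306441/48600000, spread=2074577821/13122000000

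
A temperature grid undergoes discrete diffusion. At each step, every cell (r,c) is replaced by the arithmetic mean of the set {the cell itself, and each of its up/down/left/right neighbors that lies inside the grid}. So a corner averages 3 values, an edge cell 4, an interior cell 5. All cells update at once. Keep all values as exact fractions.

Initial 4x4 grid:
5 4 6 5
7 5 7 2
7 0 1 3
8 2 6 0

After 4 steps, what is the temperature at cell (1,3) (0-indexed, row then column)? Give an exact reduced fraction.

Step 1: cell (1,3) = 17/4
Step 2: cell (1,3) = 857/240
Step 3: cell (1,3) = 28247/7200
Step 4: cell (1,3) = 822221/216000
Full grid after step 4:
  20753/4050 6653/1350 122017/27000 280847/64800
  6749/1350 5144/1125 752621/180000 822221/216000
  31487/6750 762343/180000 17537/5000 237311/72000
  58361/12960 846919/216000 240181/72000 5251/1800

Answer: 822221/216000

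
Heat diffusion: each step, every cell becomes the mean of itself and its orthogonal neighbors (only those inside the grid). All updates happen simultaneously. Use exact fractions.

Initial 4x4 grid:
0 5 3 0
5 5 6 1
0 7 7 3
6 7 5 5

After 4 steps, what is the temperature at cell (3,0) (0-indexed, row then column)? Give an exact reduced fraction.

Answer: 321299/64800

Derivation:
Step 1: cell (3,0) = 13/3
Step 2: cell (3,0) = 181/36
Step 3: cell (3,0) = 10517/2160
Step 4: cell (3,0) = 321299/64800
Full grid after step 4:
  238517/64800 811577/216000 149437/43200 211871/64800
  445231/108000 148039/36000 724961/180000 39283/10800
  491239/108000 868013/180000 166543/36000 235283/54000
  321299/64800 1095203/216000 1094267/216000 307997/64800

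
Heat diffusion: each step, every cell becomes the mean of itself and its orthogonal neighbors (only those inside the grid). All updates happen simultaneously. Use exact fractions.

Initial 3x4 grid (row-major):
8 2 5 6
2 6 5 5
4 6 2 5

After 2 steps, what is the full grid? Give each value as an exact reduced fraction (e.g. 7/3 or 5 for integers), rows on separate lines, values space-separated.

After step 1:
  4 21/4 9/2 16/3
  5 21/5 23/5 21/4
  4 9/2 9/2 4
After step 2:
  19/4 359/80 1181/240 181/36
  43/10 471/100 461/100 1151/240
  9/2 43/10 22/5 55/12

Answer: 19/4 359/80 1181/240 181/36
43/10 471/100 461/100 1151/240
9/2 43/10 22/5 55/12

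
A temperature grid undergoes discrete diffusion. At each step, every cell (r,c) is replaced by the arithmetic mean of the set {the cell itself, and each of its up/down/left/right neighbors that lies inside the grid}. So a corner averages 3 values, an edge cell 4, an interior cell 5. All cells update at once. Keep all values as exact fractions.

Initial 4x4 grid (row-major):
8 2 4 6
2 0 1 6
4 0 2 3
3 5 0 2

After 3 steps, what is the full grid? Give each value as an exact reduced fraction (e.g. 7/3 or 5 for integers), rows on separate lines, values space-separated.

Answer: 223/72 2567/800 23783/7200 2099/540
7141/2400 493/200 4421/1500 23273/7200
2031/800 1219/500 6449/3000 793/288
167/60 5323/2400 3269/1440 2411/1080

Derivation:
After step 1:
  4 7/2 13/4 16/3
  7/2 1 13/5 4
  9/4 11/5 6/5 13/4
  4 2 9/4 5/3
After step 2:
  11/3 47/16 881/240 151/36
  43/16 64/25 241/100 911/240
  239/80 173/100 23/10 607/240
  11/4 209/80 427/240 43/18
After step 3:
  223/72 2567/800 23783/7200 2099/540
  7141/2400 493/200 4421/1500 23273/7200
  2031/800 1219/500 6449/3000 793/288
  167/60 5323/2400 3269/1440 2411/1080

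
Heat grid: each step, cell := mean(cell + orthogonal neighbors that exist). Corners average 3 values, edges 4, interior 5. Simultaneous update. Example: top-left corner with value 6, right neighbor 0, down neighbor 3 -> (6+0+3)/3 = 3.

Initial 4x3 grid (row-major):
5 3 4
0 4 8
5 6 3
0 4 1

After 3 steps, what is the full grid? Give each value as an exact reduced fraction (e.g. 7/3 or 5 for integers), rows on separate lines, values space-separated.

Answer: 7657/2160 7249/1800 351/80
25651/7200 11849/3000 3489/800
2649/800 22303/6000 28291/7200
63/20 47027/14400 953/270

Derivation:
After step 1:
  8/3 4 5
  7/2 21/5 19/4
  11/4 22/5 9/2
  3 11/4 8/3
After step 2:
  61/18 119/30 55/12
  787/240 417/100 369/80
  273/80 93/25 979/240
  17/6 769/240 119/36
After step 3:
  7657/2160 7249/1800 351/80
  25651/7200 11849/3000 3489/800
  2649/800 22303/6000 28291/7200
  63/20 47027/14400 953/270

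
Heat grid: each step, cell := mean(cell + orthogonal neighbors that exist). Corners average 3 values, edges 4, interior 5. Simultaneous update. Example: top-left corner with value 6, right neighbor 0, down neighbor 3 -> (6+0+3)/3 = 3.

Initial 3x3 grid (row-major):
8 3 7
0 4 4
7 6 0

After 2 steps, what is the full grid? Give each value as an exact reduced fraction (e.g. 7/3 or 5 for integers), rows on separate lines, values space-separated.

After step 1:
  11/3 11/2 14/3
  19/4 17/5 15/4
  13/3 17/4 10/3
After step 2:
  167/36 517/120 167/36
  323/80 433/100 303/80
  40/9 919/240 34/9

Answer: 167/36 517/120 167/36
323/80 433/100 303/80
40/9 919/240 34/9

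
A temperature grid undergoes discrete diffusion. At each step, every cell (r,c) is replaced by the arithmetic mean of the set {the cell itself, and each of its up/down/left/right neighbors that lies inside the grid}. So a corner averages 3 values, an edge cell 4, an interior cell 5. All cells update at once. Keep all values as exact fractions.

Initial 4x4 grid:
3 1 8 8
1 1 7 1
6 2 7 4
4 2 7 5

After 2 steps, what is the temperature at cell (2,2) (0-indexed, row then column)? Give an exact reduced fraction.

Answer: 233/50

Derivation:
Step 1: cell (2,2) = 27/5
Step 2: cell (2,2) = 233/50
Full grid after step 2:
  23/9 799/240 1183/240 50/9
  151/60 84/25 118/25 1183/240
  17/5 92/25 233/50 1199/240
  11/3 83/20 74/15 89/18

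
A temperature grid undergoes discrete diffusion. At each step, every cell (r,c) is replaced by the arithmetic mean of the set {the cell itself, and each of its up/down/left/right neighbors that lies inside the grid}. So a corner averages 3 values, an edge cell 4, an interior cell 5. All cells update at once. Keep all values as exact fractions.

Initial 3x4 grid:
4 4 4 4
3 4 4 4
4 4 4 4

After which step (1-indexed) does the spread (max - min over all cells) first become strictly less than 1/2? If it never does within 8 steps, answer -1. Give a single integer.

Step 1: max=4, min=11/3, spread=1/3
  -> spread < 1/2 first at step 1
Step 2: max=4, min=893/240, spread=67/240
Step 3: max=4, min=8203/2160, spread=437/2160
Step 4: max=3991/1000, min=3298469/864000, spread=29951/172800
Step 5: max=13421/3375, min=29888179/7776000, spread=206761/1555200
Step 6: max=21434329/5400000, min=11985404429/3110400000, spread=14430763/124416000
Step 7: max=1710347273/432000000, min=721388258311/186624000000, spread=139854109/1492992000
Step 8: max=153668771023/38880000000, min=43367288109749/11197440000000, spread=7114543559/89579520000

Answer: 1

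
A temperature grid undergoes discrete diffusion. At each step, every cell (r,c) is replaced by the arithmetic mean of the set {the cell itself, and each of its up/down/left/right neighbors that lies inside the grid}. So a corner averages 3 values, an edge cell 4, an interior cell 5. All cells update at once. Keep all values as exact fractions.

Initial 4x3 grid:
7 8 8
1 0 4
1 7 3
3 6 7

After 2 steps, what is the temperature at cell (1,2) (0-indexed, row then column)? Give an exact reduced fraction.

Step 1: cell (1,2) = 15/4
Step 2: cell (1,2) = 59/12
Full grid after step 2:
  40/9 87/16 97/18
  175/48 383/100 59/12
  719/240 107/25 133/30
  145/36 1069/240 49/9

Answer: 59/12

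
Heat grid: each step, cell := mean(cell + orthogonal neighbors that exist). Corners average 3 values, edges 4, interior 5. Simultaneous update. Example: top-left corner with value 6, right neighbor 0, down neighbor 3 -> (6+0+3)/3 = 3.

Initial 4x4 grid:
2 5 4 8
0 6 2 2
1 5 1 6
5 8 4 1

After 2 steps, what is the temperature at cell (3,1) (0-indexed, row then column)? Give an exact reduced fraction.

Step 1: cell (3,1) = 11/2
Step 2: cell (3,1) = 67/15
Full grid after step 2:
  53/18 56/15 25/6 167/36
  41/15 173/50 389/100 11/3
  52/15 393/100 84/25 107/30
  155/36 67/15 61/15 29/9

Answer: 67/15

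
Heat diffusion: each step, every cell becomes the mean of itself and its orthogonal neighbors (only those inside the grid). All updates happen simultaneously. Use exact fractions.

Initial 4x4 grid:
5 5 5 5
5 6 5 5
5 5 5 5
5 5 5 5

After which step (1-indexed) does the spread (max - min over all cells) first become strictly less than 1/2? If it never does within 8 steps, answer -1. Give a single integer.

Step 1: max=21/4, min=5, spread=1/4
  -> spread < 1/2 first at step 1
Step 2: max=261/50, min=5, spread=11/50
Step 3: max=12367/2400, min=5, spread=367/2400
Step 4: max=55571/10800, min=3013/600, spread=1337/10800
Step 5: max=1661669/324000, min=90469/18000, spread=33227/324000
Step 6: max=49814327/9720000, min=544049/108000, spread=849917/9720000
Step 7: max=1491714347/291600000, min=8168533/1620000, spread=21378407/291600000
Step 8: max=44706462371/8748000000, min=2453688343/486000000, spread=540072197/8748000000

Answer: 1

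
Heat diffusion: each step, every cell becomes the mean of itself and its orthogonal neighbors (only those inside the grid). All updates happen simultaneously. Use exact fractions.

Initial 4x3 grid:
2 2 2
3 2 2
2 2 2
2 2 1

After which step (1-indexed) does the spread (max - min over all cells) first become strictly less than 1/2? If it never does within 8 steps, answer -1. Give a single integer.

Answer: 3

Derivation:
Step 1: max=7/3, min=5/3, spread=2/3
Step 2: max=271/120, min=31/18, spread=193/360
Step 3: max=2371/1080, min=391/216, spread=52/135
  -> spread < 1/2 first at step 3
Step 4: max=69841/32400, min=241499/129600, spread=7573/25920
Step 5: max=1036871/486000, min=14771431/7776000, spread=363701/1555200
Step 6: max=123069833/58320000, min=899428289/466560000, spread=681043/3732480
Step 7: max=1831296043/874800000, min=54519157051/27993600000, spread=163292653/1119744000
Step 8: max=218242210699/104976000000, min=3297503565809/1679616000000, spread=1554974443/13436928000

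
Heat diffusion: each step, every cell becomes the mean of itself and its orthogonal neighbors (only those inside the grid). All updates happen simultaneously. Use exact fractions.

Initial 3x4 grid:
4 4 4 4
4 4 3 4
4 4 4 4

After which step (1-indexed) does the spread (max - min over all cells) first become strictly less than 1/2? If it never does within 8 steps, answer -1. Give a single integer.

Step 1: max=4, min=15/4, spread=1/4
  -> spread < 1/2 first at step 1
Step 2: max=4, min=377/100, spread=23/100
Step 3: max=1587/400, min=18389/4800, spread=131/960
Step 4: max=28409/7200, min=166249/43200, spread=841/8640
Step 5: max=5666627/1440000, min=66577949/17280000, spread=56863/691200
Step 6: max=50850457/12960000, min=600545659/155520000, spread=386393/6220800
Step 7: max=20315641187/5184000000, min=240438276869/62208000000, spread=26795339/497664000
Step 8: max=1217073850333/311040000000, min=14446104285871/3732480000000, spread=254051069/5971968000

Answer: 1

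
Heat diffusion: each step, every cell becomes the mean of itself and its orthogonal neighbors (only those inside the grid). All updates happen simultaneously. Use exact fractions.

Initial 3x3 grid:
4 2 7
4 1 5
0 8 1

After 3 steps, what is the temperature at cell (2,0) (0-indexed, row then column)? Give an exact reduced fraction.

Step 1: cell (2,0) = 4
Step 2: cell (2,0) = 35/12
Step 3: cell (2,0) = 485/144
Full grid after step 3:
  1483/432 1673/480 431/108
  8993/2880 4421/1200 5329/1440
  485/144 4829/1440 104/27

Answer: 485/144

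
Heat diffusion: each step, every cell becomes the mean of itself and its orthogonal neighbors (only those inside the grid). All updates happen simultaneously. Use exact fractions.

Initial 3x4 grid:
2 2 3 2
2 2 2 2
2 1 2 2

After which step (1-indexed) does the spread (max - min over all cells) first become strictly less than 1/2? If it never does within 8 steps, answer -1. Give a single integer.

Step 1: max=7/3, min=5/3, spread=2/3
Step 2: max=271/120, min=209/120, spread=31/60
Step 3: max=2371/1080, min=1949/1080, spread=211/540
  -> spread < 1/2 first at step 3
Step 4: max=13799/6480, min=12121/6480, spread=839/3240
Step 5: max=102563/48600, min=91837/48600, spread=5363/24300
Step 6: max=2426659/1166400, min=2238941/1166400, spread=93859/583200
Step 7: max=144536723/69984000, min=135399277/69984000, spread=4568723/34992000
Step 8: max=344310649/167961600, min=327535751/167961600, spread=8387449/83980800

Answer: 3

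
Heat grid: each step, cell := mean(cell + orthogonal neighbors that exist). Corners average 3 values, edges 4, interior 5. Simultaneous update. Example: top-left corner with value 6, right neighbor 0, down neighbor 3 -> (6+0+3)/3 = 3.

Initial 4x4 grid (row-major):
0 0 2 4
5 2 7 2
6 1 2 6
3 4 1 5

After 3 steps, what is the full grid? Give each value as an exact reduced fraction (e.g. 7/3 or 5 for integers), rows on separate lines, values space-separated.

Answer: 1025/432 3359/1440 21139/7200 1379/432
1001/360 17227/6000 18457/6000 13097/3600
5861/1800 18827/6000 6771/2000 1433/400
1465/432 23099/7200 7873/2400 2573/720

Derivation:
After step 1:
  5/3 1 13/4 8/3
  13/4 3 3 19/4
  15/4 3 17/5 15/4
  13/3 9/4 3 4
After step 2:
  71/36 107/48 119/48 32/9
  35/12 53/20 87/25 85/24
  43/12 77/25 323/100 159/40
  31/9 151/48 253/80 43/12
After step 3:
  1025/432 3359/1440 21139/7200 1379/432
  1001/360 17227/6000 18457/6000 13097/3600
  5861/1800 18827/6000 6771/2000 1433/400
  1465/432 23099/7200 7873/2400 2573/720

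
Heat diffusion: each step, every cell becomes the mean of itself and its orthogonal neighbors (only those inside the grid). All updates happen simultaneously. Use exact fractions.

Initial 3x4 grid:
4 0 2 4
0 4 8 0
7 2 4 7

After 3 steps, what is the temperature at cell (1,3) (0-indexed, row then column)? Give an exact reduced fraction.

Step 1: cell (1,3) = 19/4
Step 2: cell (1,3) = 841/240
Step 3: cell (1,3) = 55643/14400
Full grid after step 3:
  5603/2160 10207/3600 1283/400 2357/720
  44263/14400 19727/6000 21547/6000 55643/14400
  817/240 4519/1200 14897/3600 8821/2160

Answer: 55643/14400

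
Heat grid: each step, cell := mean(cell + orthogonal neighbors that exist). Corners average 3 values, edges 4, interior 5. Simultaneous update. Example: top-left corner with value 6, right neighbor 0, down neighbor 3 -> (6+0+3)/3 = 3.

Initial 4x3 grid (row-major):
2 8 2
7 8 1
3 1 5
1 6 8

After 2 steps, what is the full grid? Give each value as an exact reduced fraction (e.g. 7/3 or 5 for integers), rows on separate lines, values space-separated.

Answer: 47/9 29/6 38/9
14/3 118/25 197/48
239/60 407/100 1121/240
31/9 137/30 169/36

Derivation:
After step 1:
  17/3 5 11/3
  5 5 4
  3 23/5 15/4
  10/3 4 19/3
After step 2:
  47/9 29/6 38/9
  14/3 118/25 197/48
  239/60 407/100 1121/240
  31/9 137/30 169/36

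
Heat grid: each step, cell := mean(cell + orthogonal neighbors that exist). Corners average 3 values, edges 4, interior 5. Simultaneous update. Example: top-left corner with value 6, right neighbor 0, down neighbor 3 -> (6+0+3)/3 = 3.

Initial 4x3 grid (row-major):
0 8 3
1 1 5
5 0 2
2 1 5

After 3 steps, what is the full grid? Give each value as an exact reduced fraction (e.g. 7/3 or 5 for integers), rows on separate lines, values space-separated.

After step 1:
  3 3 16/3
  7/4 3 11/4
  2 9/5 3
  8/3 2 8/3
After step 2:
  31/12 43/12 133/36
  39/16 123/50 169/48
  493/240 59/25 613/240
  20/9 137/60 23/9
After step 3:
  413/144 11089/3600 1555/432
  1907/800 8617/3000 22013/7200
  16333/7200 7027/3000 19783/7200
  4723/2160 8479/3600 5323/2160

Answer: 413/144 11089/3600 1555/432
1907/800 8617/3000 22013/7200
16333/7200 7027/3000 19783/7200
4723/2160 8479/3600 5323/2160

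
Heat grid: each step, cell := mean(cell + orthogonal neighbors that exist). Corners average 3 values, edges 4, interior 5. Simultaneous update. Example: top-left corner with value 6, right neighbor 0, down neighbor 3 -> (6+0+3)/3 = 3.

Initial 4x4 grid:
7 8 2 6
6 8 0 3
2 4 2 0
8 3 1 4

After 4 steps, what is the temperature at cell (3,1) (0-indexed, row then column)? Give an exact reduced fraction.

Step 1: cell (3,1) = 4
Step 2: cell (3,1) = 439/120
Step 3: cell (3,1) = 12937/3600
Step 4: cell (3,1) = 391303/108000
Full grid after step 4:
  5953/1080 7943/1600 879193/216000 222721/64800
  74261/14400 68183/15000 128231/36000 326729/108000
  988091/216000 707177/180000 68753/22500 271841/108000
  271379/64800 391303/108000 302771/108000 19409/8100

Answer: 391303/108000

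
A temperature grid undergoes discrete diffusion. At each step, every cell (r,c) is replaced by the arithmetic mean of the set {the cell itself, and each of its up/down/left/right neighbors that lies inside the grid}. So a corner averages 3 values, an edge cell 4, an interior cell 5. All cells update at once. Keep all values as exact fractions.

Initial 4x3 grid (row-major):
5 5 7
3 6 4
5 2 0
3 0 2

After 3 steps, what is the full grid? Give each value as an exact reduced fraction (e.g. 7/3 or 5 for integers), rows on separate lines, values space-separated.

After step 1:
  13/3 23/4 16/3
  19/4 4 17/4
  13/4 13/5 2
  8/3 7/4 2/3
After step 2:
  89/18 233/48 46/9
  49/12 427/100 187/48
  199/60 68/25 571/240
  23/9 461/240 53/36
After step 3:
  1999/432 69047/14400 499/108
  14953/3600 5947/1500 28181/7200
  713/225 2191/750 18841/7200
  5611/2160 31207/14400 1039/540

Answer: 1999/432 69047/14400 499/108
14953/3600 5947/1500 28181/7200
713/225 2191/750 18841/7200
5611/2160 31207/14400 1039/540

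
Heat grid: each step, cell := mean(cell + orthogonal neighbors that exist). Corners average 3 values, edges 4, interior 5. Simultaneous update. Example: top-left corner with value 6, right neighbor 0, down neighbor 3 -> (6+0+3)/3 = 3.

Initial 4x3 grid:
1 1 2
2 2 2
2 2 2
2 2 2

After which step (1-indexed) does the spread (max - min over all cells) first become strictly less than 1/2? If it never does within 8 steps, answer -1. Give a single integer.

Step 1: max=2, min=4/3, spread=2/3
Step 2: max=2, min=55/36, spread=17/36
  -> spread < 1/2 first at step 2
Step 3: max=2, min=3473/2160, spread=847/2160
Step 4: max=446/225, min=54169/32400, spread=2011/6480
Step 5: max=212287/108000, min=6645217/3888000, spread=199423/777600
Step 6: max=4204751/2160000, min=405655133/233280000, spread=1938319/9331200
Step 7: max=375355801/194400000, min=24631922947/13996800000, spread=95747789/559872000
Step 8: max=22354856059/11664000000, min=1492046744873/839808000000, spread=940023131/6718464000

Answer: 2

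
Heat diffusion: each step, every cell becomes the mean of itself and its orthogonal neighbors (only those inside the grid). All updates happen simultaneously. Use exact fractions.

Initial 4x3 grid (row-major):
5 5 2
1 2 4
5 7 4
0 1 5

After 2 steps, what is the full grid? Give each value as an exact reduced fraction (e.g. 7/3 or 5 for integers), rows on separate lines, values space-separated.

After step 1:
  11/3 7/2 11/3
  13/4 19/5 3
  13/4 19/5 5
  2 13/4 10/3
After step 2:
  125/36 439/120 61/18
  419/120 347/100 58/15
  123/40 191/50 227/60
  17/6 743/240 139/36

Answer: 125/36 439/120 61/18
419/120 347/100 58/15
123/40 191/50 227/60
17/6 743/240 139/36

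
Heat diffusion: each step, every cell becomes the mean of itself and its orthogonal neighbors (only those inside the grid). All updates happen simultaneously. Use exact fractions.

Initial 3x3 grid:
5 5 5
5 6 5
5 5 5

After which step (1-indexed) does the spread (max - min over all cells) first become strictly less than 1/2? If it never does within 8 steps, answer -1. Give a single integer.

Step 1: max=21/4, min=5, spread=1/4
  -> spread < 1/2 first at step 1
Step 2: max=131/25, min=409/80, spread=51/400
Step 3: max=24823/4800, min=1847/360, spread=589/14400
Step 4: max=154943/30000, min=1481081/288000, spread=31859/1440000
Step 5: max=89091607/17280000, min=9264721/1800000, spread=751427/86400000
Step 6: max=556634687/108000000, min=5339063129/1036800000, spread=23149331/5184000000
Step 7: max=320522654263/62208000000, min=33374931889/6480000000, spread=616540643/311040000000
Step 8: max=2003112453983/388800000000, min=19226332008761/3732480000000, spread=17737747379/18662400000000

Answer: 1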